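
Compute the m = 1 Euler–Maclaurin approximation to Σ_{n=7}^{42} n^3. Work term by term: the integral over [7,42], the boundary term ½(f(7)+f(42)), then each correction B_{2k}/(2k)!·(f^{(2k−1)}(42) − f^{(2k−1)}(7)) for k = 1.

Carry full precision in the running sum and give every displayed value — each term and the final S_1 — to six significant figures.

The integral term ∫_7^42 x^3 dx = 777324.
½[f(7) + f(42)] = ½[343.000 + 74088.0] = 37215.5.
Running total after boundary: 814539.
Order-1 term: 1/12 · (5292.00 − 147.000) = 428.750.

S_1 ≈ 814968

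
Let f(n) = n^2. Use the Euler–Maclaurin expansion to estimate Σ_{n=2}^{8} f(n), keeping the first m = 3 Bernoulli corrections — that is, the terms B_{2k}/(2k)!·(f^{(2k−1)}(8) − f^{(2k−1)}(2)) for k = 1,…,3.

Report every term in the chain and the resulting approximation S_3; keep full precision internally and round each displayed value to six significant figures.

S_3 ≈ 203.000

The integral term ∫_2^8 x^2 dx = 168.000.
Boundary: ½(f(2) + f(8)) = ½(4.00000 + 64.0000) = 34.0000.
Running total after boundary: 202.000.
Order-1 term: 1/12 · (16.0000 − 4.00000) = 1.00000.
After k=1: 203.000.
Order-2 term: −1/720 · (0.00000 − 0.00000) = 0.00000.
After k=2: 203.000.
Order-3 term: 1/30240 · (0.00000 − 0.00000) = 0.00000.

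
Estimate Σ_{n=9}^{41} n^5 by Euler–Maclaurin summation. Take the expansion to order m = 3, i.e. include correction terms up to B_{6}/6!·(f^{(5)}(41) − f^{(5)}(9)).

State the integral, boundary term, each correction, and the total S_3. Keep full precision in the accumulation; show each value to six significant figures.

S_3 ≈ 8.50728e+08

Integral: ∫_9^41 x^5 dx = 7.91595e+08.
½[f(9) + f(41)] = ½[59049.0 + 1.15856e+08] = 5.79576e+07.
Running total after boundary: 8.49553e+08.
k=1: B_{2}/(2)! × [f^{(1)}(41) − f^{(1)}(9)] = 1/12 × (1.41288e+07 − 32805.0) = 1.17467e+06.
Partial sum through k=1: 8.50728e+08.
k=2: B_{4}/(4)! × [f^{(3)}(41) − f^{(3)}(9)] = −1/720 × (100860 − 4860.00) = -133.333.
Partial sum through k=2: 8.50728e+08.
k=3: B_{6}/(6)! × [f^{(5)}(41) − f^{(5)}(9)] = 1/30240 × (120.000 − 120.000) = 0.00000.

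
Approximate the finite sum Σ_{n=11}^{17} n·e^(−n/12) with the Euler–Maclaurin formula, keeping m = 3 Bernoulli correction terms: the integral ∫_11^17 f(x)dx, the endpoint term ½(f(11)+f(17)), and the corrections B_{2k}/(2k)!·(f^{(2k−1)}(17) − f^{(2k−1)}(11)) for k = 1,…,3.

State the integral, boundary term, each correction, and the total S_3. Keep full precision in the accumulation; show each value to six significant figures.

∫_11^17 x·e^(−x/12) dx evaluates to 25.9612.
Boundary: ½(f(11) + f(17)) = ½(4.39835 + 4.12286) = 4.26060.
So far: 30.2218.
Order-1 term: 1/12 · (-0.101050 − 0.0333208) = -0.0111976.
Partial sum through k=1: 30.2106.
Order-2 term: −1/720 · (0.00266661 − 0.00578486) = 4.33091e-06.
Partial sum through k=2: 30.2106.
Order-3 term: 1/30240 · (4.19094e-05 − 7.87384e-05) = -1.21789e-09.

S_3 ≈ 30.2106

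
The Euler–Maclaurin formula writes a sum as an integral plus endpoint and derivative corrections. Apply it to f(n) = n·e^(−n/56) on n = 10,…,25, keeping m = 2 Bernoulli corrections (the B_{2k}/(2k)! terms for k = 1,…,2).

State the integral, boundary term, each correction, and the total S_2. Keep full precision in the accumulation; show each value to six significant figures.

Integral: ∫_10^25 x·e^(−x/56) dx = 188.943.
½[f(10) + f(25)] = ½[8.36464 + 15.9977] = 12.1812.
Running total after boundary: 201.124.
Correction k=1: B_{2}/2! · (f^{(1)}(25) − f^{(1)}(10)) = 1/12 · (0.354236 − 0.687096) = -0.0277383.
After k=1: 201.096.
Correction k=2: B_{4}/4! · (f^{(3)}(25) − f^{(3)}(10)) = −1/720 · (0.000521063 − 0.000752559) = 3.21521e-07.

S_2 ≈ 201.096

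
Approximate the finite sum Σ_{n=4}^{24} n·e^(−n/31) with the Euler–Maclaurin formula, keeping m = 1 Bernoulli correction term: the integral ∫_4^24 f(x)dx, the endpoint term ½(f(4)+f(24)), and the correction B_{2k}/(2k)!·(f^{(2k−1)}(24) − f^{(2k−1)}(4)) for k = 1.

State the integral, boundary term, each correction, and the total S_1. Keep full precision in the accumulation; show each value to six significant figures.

S_1 ≈ 174.758

∫_4^24 x·e^(−x/31) dx evaluates to 167.522.
Endpoint term: (f(4) + f(24))/2 = (3.51578 + 11.0658)/2 = 7.29080.
So far: 174.813.
k=1: B_{2}/(2)! × [f^{(1)}(24) − f^{(1)}(4)] = 1/12 × (0.104114 − 0.765533) = -0.0551183.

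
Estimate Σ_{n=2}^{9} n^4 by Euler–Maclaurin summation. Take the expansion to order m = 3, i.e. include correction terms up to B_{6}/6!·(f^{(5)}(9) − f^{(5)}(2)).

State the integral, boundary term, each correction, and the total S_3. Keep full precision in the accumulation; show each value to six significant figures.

∫_2^9 x^4 dx evaluates to 11803.4.
½[f(2) + f(9)] = ½[16.0000 + 6561.00] = 3288.50.
So far: 15091.9.
Correction k=1: B_{2}/2! · (f^{(1)}(9) − f^{(1)}(2)) = 1/12 · (2916.00 − 32.0000) = 240.333.
Partial sum through k=1: 15332.2.
Correction k=2: B_{4}/4! · (f^{(3)}(9) − f^{(3)}(2)) = −1/720 · (216.000 − 48.0000) = -0.233333.
Partial sum through k=2: 15332.0.
Correction k=3: B_{6}/6! · (f^{(5)}(9) − f^{(5)}(2)) = 1/30240 · (0.00000 − 0.00000) = 0.00000.

S_3 ≈ 15332.0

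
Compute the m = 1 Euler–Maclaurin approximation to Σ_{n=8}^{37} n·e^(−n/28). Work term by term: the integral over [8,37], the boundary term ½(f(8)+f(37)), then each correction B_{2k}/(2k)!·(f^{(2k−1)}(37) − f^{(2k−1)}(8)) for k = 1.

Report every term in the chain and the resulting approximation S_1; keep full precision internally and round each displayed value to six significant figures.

∫_8^37 x·e^(−x/28) dx evaluates to 271.997.
Endpoint term: (f(8) + f(37))/2 = (6.01182 + 9.86990)/2 = 7.94086.
Running total after boundary: 279.938.
Order-1 term: 1/12 · (-0.0857423 − 0.536769) = -0.0518760.

S_1 ≈ 279.886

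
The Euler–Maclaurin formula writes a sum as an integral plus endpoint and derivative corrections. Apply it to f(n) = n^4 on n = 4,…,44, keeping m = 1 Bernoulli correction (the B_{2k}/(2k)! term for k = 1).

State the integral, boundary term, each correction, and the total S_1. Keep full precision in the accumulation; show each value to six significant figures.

S_1 ≈ 3.48856e+07

The integral term ∫_4^44 x^4 dx = 3.29830e+07.
½[f(4) + f(44)] = ½[256.000 + 3.74810e+06] = 1.87418e+06.
Integral + boundary = 3.48572e+07.
Order-1 term: 1/12 · (340736 − 256.000) = 28373.3.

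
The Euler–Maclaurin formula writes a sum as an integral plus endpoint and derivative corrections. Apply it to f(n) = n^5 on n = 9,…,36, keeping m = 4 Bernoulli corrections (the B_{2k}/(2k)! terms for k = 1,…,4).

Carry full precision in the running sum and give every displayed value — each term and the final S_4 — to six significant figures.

S_4 ≈ 3.93668e+08

The integral term ∫_9^36 x^5 dx = 3.62708e+08.
½[f(9) + f(36)] = ½[59049.0 + 6.04662e+07] = 3.02626e+07.
Running total after boundary: 3.92971e+08.
k=1: B_{2}/(2)! × [f^{(1)}(36) − f^{(1)}(9)] = 1/12 × (8.39808e+06 − 32805.0) = 697106.
After k=1: 3.93668e+08.
k=2: B_{4}/(4)! × [f^{(3)}(36) − f^{(3)}(9)] = −1/720 × (77760.0 − 4860.00) = -101.250.
After k=2: 3.93668e+08.
k=3: B_{6}/(6)! × [f^{(5)}(36) − f^{(5)}(9)] = 1/30240 × (120.000 − 120.000) = 0.00000.
After k=3: 3.93668e+08.
k=4: B_{8}/(8)! × [f^{(7)}(36) − f^{(7)}(9)] = −1/1209600 × (0.00000 − 0.00000) = 0.00000.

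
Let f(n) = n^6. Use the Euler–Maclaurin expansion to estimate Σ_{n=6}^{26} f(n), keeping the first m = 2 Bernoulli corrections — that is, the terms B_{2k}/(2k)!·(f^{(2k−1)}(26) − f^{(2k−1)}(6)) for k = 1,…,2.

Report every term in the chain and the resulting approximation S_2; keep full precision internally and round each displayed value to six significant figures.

The integral term ∫_6^26 x^6 dx = 1.14736e+09.
Endpoint term: (f(6) + f(26))/2 = (46656.0 + 3.08916e+08)/2 = 1.54481e+08.
Integral + boundary = 1.30184e+09.
Order-1 term: 1/12 · (7.12883e+07 − 46656.0) = 5.93680e+06.
Running total after k=1: 1.30778e+09.
Order-2 term: −1/720 · (2.10912e+06 − 25920.0) = -2893.33.

S_2 ≈ 1.30778e+09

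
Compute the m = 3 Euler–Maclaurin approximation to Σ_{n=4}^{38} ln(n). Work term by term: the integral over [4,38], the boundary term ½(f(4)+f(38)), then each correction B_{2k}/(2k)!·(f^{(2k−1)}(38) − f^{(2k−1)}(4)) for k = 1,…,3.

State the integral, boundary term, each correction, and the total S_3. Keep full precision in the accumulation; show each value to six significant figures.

S_3 ≈ 101.176

The integral term ∫_4^38 ln(x) dx = 98.6831.
Boundary: ½(f(4) + f(38)) = ½(1.38629 + 3.63759) = 2.51194.
So far: 101.195.
k=1: B_{2}/(2)! × [f^{(1)}(38) − f^{(1)}(4)] = 1/12 × (0.0263158 − 0.250000) = -0.0186404.
Running total after k=1: 101.176.
k=2: B_{4}/(4)! × [f^{(3)}(38) − f^{(3)}(4)] = −1/720 × (3.64485e-05 − 0.0312500) = 4.33522e-05.
Running total after k=2: 101.176.
k=3: B_{6}/(6)! × [f^{(5)}(38) − f^{(5)}(4)] = 1/30240 × (3.02896e-07 − 0.0234375) = -7.75040e-07.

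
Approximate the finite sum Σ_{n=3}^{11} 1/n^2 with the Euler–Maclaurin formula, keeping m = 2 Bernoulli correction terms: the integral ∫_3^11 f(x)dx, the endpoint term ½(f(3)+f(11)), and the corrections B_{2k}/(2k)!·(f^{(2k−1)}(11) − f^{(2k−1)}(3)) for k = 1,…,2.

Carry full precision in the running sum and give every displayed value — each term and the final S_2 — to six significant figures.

S_2 ≈ 0.308023

∫_3^11 1/x^2 dx evaluates to 0.242424.
½[f(3) + f(11)] = ½[0.111111 + 0.00826446] = 0.0596878.
So far: 0.302112.
k=1: B_{2}/(2)! × [f^{(1)}(11) − f^{(1)}(3)] = 1/12 × (-0.00150263 − (-0.0740741)) = 0.00604762.
Partial sum through k=1: 0.308160.
k=2: B_{4}/(4)! × [f^{(3)}(11) − f^{(3)}(3)] = −1/720 × (-0.000149021 − (-0.0987654)) = -0.000136967.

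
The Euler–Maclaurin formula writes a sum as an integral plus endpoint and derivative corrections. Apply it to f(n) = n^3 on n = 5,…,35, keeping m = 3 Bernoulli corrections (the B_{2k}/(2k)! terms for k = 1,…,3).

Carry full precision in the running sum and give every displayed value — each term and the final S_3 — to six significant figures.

Integral: ∫_5^35 x^3 dx = 375000.
½[f(5) + f(35)] = ½[125.000 + 42875.0] = 21500.0.
Integral + boundary = 396500.
Order-1 term: 1/12 · (3675.00 − 75.0000) = 300.000.
After k=1: 396800.
Order-2 term: −1/720 · (6.00000 − 6.00000) = 0.00000.
After k=2: 396800.
Order-3 term: 1/30240 · (0.00000 − 0.00000) = 0.00000.

S_3 ≈ 396800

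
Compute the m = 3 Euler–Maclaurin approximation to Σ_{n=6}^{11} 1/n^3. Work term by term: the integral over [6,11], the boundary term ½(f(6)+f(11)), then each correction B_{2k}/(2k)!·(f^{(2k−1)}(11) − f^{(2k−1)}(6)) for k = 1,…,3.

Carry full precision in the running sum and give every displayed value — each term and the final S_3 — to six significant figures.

S_3 ≈ 0.0126213

Integral: ∫_6^11 1/x^3 dx = 0.00975666.
½[f(6) + f(11)] = ½[0.00462963 + 0.000751315] = 0.00269047.
Integral + boundary = 0.0124471.
Order-1 term: 1/12 · (-0.000204904 − (-0.00231481)) = 0.000175826.
Running total after k=1: 0.0126230.
Order-2 term: −1/720 · (-3.38684e-05 − (-0.00128601)) = -1.73908e-06.
Running total after k=2: 0.0126212.
Order-3 term: 1/30240 · (-1.17560e-05 − (-0.00150034)) = 4.92258e-08.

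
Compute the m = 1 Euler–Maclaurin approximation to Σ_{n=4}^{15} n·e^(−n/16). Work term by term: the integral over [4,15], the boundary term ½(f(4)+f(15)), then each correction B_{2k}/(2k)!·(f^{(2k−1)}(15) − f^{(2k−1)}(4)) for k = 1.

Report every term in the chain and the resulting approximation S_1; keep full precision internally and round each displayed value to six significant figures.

S_1 ≈ 59.4279

Integral: ∫_4^15 x·e^(−x/16) dx = 54.9799.
½[f(4) + f(15)] = ½[3.11520 + 5.87408] = 4.49464.
Running total after boundary: 59.4745.
Correction k=1: B_{2}/2! · (f^{(1)}(15) − f^{(1)}(4)) = 1/12 · (0.0244754 − 0.584101) = -0.0466354.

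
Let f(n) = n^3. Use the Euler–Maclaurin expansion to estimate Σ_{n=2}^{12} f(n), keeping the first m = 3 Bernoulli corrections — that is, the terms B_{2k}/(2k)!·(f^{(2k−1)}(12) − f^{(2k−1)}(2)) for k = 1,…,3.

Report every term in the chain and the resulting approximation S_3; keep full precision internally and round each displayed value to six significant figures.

The integral term ∫_2^12 x^3 dx = 5180.00.
Boundary: ½(f(2) + f(12)) = ½(8.00000 + 1728.00) = 868.000.
So far: 6048.00.
Order-1 term: 1/12 · (432.000 − 12.0000) = 35.0000.
Running total after k=1: 6083.00.
Order-2 term: −1/720 · (6.00000 − 6.00000) = 0.00000.
Running total after k=2: 6083.00.
Order-3 term: 1/30240 · (0.00000 − 0.00000) = 0.00000.

S_3 ≈ 6083.00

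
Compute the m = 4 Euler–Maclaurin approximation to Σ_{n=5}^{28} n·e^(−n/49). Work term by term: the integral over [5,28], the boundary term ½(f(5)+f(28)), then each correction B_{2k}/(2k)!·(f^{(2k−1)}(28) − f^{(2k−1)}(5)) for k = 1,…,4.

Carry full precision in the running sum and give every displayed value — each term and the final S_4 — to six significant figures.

The integral term ∫_5^28 x·e^(−x/49) dx = 258.637.
½[f(5) + f(28)] = ½[4.51496 + 15.8121] = 10.1635.
Running total after boundary: 268.801.
Order-1 term: 1/12 · (0.242022 − 0.810851) = -0.0474024.
After k=1: 268.753.
Order-2 term: −1/720 · (0.000571203 − 0.00108989) = 7.20405e-07.
After k=2: 268.753.
Order-3 term: 1/30240 · (4.33821e-07 − 7.67211e-07) = -1.10248e-11.
After k=3: 268.753.
Order-4 term: −1/1209600 · (2.62283e-10 − 4.50016e-10) = 1.55203e-16.

S_4 ≈ 268.753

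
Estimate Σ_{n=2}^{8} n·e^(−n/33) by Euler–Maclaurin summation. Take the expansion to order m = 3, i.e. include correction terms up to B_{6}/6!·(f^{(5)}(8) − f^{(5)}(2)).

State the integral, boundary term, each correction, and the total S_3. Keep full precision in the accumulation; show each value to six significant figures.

∫_2^8 x·e^(−x/33) dx evaluates to 25.3485.
½[f(2) + f(8)] = ½[1.88239 + 6.27779] = 4.08009.
Running total after boundary: 29.4286.
Correction k=1: B_{2}/2! · (f^{(1)}(8) − f^{(1)}(2)) = 1/12 · (0.594487 − 0.884152) = -0.0241387.
Partial sum through k=1: 29.4045.
Correction k=2: B_{4}/4! · (f^{(3)}(8) − f^{(3)}(2)) = −1/720 · (0.00198708 − 0.00254044) = 7.68552e-07.
Partial sum through k=2: 29.4045.
Correction k=3: B_{6}/6! · (f^{(5)}(8) − f^{(5)}(2)) = 1/30240 · (3.14808e-06 − 3.92010e-06) = -2.55296e-11.

S_3 ≈ 29.4045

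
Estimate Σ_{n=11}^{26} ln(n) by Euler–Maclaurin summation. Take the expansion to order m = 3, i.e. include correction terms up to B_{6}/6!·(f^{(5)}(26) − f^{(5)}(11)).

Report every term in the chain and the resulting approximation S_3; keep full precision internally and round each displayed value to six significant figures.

Integral: ∫_11^26 ln(x) dx = 43.3337.
Boundary: ½(f(11) + f(26)) = ½(2.39790 + 3.25810) = 2.82800.
So far: 46.1617.
Order-1 term: 1/12 · (0.0384615 − 0.0909091) = -0.00437063.
After k=1: 46.1573.
Order-2 term: −1/720 · (0.000113792 − 0.00150263) = 1.92894e-06.
After k=2: 46.1573.
Order-3 term: 1/30240 · (2.01997e-06 − 0.000149021) = -4.86115e-09.

S_3 ≈ 46.1573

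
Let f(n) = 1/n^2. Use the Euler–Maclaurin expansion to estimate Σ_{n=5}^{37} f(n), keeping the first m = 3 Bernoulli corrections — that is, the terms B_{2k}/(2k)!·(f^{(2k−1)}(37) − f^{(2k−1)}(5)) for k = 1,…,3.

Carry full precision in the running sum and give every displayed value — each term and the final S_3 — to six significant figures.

Integral: ∫_5^37 1/x^2 dx = 0.172973.
Boundary: ½(f(5) + f(37)) = ½(0.0400000 + 0.000730460) = 0.0203652.
Integral + boundary = 0.193338.
Order-1 term: 1/12 · (-3.94843e-05 − (-0.0160000)) = 0.00133004.
After k=1: 0.194668.
Order-2 term: −1/720 · (-3.46101e-07 − (-0.00768000)) = -1.06662e-05.
After k=2: 0.194658.
Order-3 term: 1/30240 · (-7.58439e-09 − (-0.00921600)) = 3.04762e-07.

S_3 ≈ 0.194658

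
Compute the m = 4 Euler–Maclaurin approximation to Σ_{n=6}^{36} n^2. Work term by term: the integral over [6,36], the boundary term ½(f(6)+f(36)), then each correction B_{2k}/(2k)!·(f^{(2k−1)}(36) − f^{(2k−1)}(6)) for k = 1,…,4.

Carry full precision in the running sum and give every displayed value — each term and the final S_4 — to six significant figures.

∫_6^36 x^2 dx evaluates to 15480.0.
Endpoint term: (f(6) + f(36))/2 = (36.0000 + 1296.00)/2 = 666.000.
Running total after boundary: 16146.0.
Order-1 term: 1/12 · (72.0000 − 12.0000) = 5.00000.
Partial sum through k=1: 16151.0.
Order-2 term: −1/720 · (0.00000 − 0.00000) = 0.00000.
Partial sum through k=2: 16151.0.
Order-3 term: 1/30240 · (0.00000 − 0.00000) = 0.00000.
Partial sum through k=3: 16151.0.
Order-4 term: −1/1209600 · (0.00000 − 0.00000) = 0.00000.

S_4 ≈ 16151.0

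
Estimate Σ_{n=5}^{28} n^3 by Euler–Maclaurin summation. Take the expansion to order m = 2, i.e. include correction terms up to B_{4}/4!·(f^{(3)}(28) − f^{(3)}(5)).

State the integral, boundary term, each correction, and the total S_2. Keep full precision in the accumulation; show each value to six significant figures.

∫_5^28 x^3 dx evaluates to 153508.
½[f(5) + f(28)] = ½[125.000 + 21952.0] = 11038.5.
So far: 164546.
k=1: B_{2}/(2)! × [f^{(1)}(28) − f^{(1)}(5)] = 1/12 × (2352.00 − 75.0000) = 189.750.
Partial sum through k=1: 164736.
k=2: B_{4}/(4)! × [f^{(3)}(28) − f^{(3)}(5)] = −1/720 × (6.00000 − 6.00000) = 0.00000.

S_2 ≈ 164736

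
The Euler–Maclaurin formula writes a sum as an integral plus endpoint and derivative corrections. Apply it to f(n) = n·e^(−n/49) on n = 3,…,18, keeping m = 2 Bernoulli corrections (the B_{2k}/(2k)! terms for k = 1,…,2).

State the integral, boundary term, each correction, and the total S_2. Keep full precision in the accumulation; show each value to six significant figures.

The integral term ∫_3^18 x·e^(−x/49) dx = 122.974.
½[f(3) + f(18)] = ½[2.82184 + 12.4662] = 7.64404.
Integral + boundary = 130.618.
Order-1 term: 1/12 · (0.438156 − 0.883024) = -0.0370723.
After k=1: 130.581.
Order-2 term: −1/720 · (0.000759390 − 0.00115129) = 5.44306e-07.

S_2 ≈ 130.581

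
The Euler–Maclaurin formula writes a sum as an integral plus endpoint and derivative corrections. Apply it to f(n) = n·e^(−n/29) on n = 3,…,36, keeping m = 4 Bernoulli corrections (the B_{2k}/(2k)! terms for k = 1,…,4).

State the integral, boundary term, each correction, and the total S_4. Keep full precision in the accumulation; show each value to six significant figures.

S_4 ≈ 298.542

The integral term ∫_3^36 x·e^(−x/29) dx = 292.061.
½[f(3) + f(36)] = ½[2.70517 + 10.4035] = 6.55432.
Running total after boundary: 298.616.
Order-1 term: 1/12 · (-0.0697551 − 0.808441) = -0.0731830.
Running total after k=1: 298.542.
Order-2 term: −1/720 · (0.000604299 − 0.00310569) = 3.47416e-06.
Running total after k=2: 298.542.
Order-3 term: 1/30240 · (1.53572e-06 − 6.24268e-06) = -1.55654e-10.
Running total after k=3: 298.542.
Order-4 term: −1/1209600 · (2.79773e-09 − 1.04548e-08) = 6.33027e-15.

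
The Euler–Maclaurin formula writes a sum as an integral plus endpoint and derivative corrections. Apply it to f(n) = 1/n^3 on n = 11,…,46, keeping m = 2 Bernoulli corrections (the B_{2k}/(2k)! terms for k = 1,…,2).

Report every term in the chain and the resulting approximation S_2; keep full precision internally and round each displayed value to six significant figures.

S_2 ≈ 0.00429370

∫_11^46 1/x^3 dx evaluates to 0.00389594.
Endpoint term: (f(11) + f(46))/2 = (0.000751315 + 1.02737e-05)/2 = 0.000380794.
Running total after boundary: 0.00427673.
k=1: B_{2}/(2)! × [f^{(1)}(46) − f^{(1)}(11)] = 1/12 × (-6.70023e-07 − (-0.000204904)) = 1.70195e-05.
After k=1: 0.00429375.
k=2: B_{4}/(4)! × [f^{(3)}(46) − f^{(3)}(11)] = −1/720 × (-6.33292e-09 − (-3.38684e-05)) = -4.70307e-08.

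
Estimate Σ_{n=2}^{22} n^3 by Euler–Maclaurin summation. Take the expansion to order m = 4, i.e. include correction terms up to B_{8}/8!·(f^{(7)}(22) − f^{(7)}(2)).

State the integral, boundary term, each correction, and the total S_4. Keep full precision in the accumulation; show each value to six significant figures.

∫_2^22 x^3 dx evaluates to 58560.0.
Boundary: ½(f(2) + f(22)) = ½(8.00000 + 10648.0) = 5328.00.
Integral + boundary = 63888.0.
k=1: B_{2}/(2)! × [f^{(1)}(22) − f^{(1)}(2)] = 1/12 × (1452.00 − 12.0000) = 120.000.
Partial sum through k=1: 64008.0.
k=2: B_{4}/(4)! × [f^{(3)}(22) − f^{(3)}(2)] = −1/720 × (6.00000 − 6.00000) = 0.00000.
Partial sum through k=2: 64008.0.
k=3: B_{6}/(6)! × [f^{(5)}(22) − f^{(5)}(2)] = 1/30240 × (0.00000 − 0.00000) = 0.00000.
Partial sum through k=3: 64008.0.
k=4: B_{8}/(8)! × [f^{(7)}(22) − f^{(7)}(2)] = −1/1209600 × (0.00000 − 0.00000) = 0.00000.

S_4 ≈ 64008.0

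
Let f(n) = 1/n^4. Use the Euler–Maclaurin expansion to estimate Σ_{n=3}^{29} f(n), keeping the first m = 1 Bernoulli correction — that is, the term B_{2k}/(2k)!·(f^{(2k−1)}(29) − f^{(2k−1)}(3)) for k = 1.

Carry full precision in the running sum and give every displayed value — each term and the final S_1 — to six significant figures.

∫_3^29 1/x^4 dx evaluates to 0.0123320.
Endpoint term: (f(3) + f(29))/2 = (0.0123457 + 1.41387e-06)/2 = 0.00617355.
Running total after boundary: 0.0185056.
Order-1 term: 1/12 · (-1.95016e-07 − (-0.0164609)) = 0.00137173.

S_1 ≈ 0.0198773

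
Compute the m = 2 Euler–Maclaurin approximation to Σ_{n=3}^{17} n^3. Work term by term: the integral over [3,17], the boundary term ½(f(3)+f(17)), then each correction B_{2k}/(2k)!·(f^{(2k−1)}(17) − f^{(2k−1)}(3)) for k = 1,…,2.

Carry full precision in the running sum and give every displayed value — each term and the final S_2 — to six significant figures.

Integral: ∫_3^17 x^3 dx = 20860.0.
½[f(3) + f(17)] = ½[27.0000 + 4913.00] = 2470.00.
Running total after boundary: 23330.0.
k=1: B_{2}/(2)! × [f^{(1)}(17) − f^{(1)}(3)] = 1/12 × (867.000 − 27.0000) = 70.0000.
Partial sum through k=1: 23400.0.
k=2: B_{4}/(4)! × [f^{(3)}(17) − f^{(3)}(3)] = −1/720 × (6.00000 − 6.00000) = 0.00000.

S_2 ≈ 23400.0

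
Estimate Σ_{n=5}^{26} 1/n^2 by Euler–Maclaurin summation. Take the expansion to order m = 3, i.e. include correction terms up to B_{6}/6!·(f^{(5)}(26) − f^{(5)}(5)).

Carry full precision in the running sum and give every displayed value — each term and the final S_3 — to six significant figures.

S_3 ≈ 0.183592

∫_5^26 1/x^2 dx evaluates to 0.161538.
Endpoint term: (f(5) + f(26))/2 = (0.0400000 + 0.00147929)/2 = 0.0207396.
Running total after boundary: 0.182278.
Correction k=1: B_{2}/2! · (f^{(1)}(26) − f^{(1)}(5)) = 1/12 · (-0.000113792 − (-0.0160000)) = 0.00132385.
After k=1: 0.183602.
Correction k=2: B_{4}/4! · (f^{(3)}(26) − f^{(3)}(5)) = −1/720 · (-2.01997e-06 − (-0.00768000)) = -1.06639e-05.
After k=2: 0.183591.
Correction k=3: B_{6}/6! · (f^{(5)}(26) − f^{(5)}(5)) = 1/30240 · (-8.96436e-08 − (-0.00921600)) = 3.04759e-07.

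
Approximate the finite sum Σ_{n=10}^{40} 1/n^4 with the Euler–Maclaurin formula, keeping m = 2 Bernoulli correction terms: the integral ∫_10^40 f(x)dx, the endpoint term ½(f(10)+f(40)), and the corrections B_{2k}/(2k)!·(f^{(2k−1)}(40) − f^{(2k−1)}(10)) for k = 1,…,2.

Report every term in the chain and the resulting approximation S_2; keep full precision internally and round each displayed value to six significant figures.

Integral: ∫_10^40 1/x^4 dx = 0.000328125.
½[f(10) + f(40)] = ½[0.000100000 + 3.90625e-07] = 5.01953e-05.
Integral + boundary = 0.000378320.
Correction k=1: B_{2}/2! · (f^{(1)}(40) − f^{(1)}(10)) = 1/12 · (-3.90625e-08 − (-4.00000e-05)) = 3.33008e-06.
After k=1: 0.000381650.
Correction k=2: B_{4}/4! · (f^{(3)}(40) − f^{(3)}(10)) = −1/720 · (-7.32422e-10 − (-1.20000e-05)) = -1.66656e-08.

S_2 ≈ 0.000381634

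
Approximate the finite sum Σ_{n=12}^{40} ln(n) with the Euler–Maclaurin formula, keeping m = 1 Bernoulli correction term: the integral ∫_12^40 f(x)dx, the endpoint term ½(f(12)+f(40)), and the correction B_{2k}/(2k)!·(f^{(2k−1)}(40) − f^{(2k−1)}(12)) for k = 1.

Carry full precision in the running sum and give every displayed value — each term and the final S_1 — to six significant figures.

S_1 ≈ 92.8183

Integral: ∫_12^40 ln(x) dx = 89.7363.
½[f(12) + f(40)] = ½[2.48491 + 3.68888] = 3.08689.
Integral + boundary = 92.8232.
k=1: B_{2}/(2)! × [f^{(1)}(40) − f^{(1)}(12)] = 1/12 × (0.0250000 − 0.0833333) = -0.00486111.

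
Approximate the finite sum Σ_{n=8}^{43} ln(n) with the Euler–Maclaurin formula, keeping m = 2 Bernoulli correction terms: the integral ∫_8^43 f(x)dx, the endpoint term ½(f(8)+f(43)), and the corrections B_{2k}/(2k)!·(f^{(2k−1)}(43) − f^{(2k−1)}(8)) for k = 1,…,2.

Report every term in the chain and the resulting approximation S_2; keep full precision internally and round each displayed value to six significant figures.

The integral term ∫_8^43 ln(x) dx = 110.096.
½[f(8) + f(43)] = ½[2.07944 + 3.76120] = 2.92032.
Running total after boundary: 113.016.
k=1: B_{2}/(2)! × [f^{(1)}(43) − f^{(1)}(8)] = 1/12 × (0.0232558 − 0.125000) = -0.00847868.
Running total after k=1: 113.008.
k=2: B_{4}/(4)! × [f^{(3)}(43) − f^{(3)}(8)] = −1/720 × (2.51550e-05 − 0.00390625) = 5.39041e-06.

S_2 ≈ 113.008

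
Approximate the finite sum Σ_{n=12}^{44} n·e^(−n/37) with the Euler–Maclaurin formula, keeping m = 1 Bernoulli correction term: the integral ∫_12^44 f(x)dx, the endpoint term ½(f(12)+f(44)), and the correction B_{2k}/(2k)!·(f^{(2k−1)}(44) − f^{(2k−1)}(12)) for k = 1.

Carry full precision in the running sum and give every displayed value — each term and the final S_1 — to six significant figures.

S_1 ≈ 409.328

The integral term ∫_12^44 x·e^(−x/37) dx = 398.337.
Endpoint term: (f(12) + f(44))/2 = (8.67619 + 13.3966)/2 = 11.0364.
Running total after boundary: 409.373.
Correction k=1: B_{2}/2! · (f^{(1)}(44) − f^{(1)}(12)) = 1/12 · (-0.0576021 − 0.488524) = -0.0455105.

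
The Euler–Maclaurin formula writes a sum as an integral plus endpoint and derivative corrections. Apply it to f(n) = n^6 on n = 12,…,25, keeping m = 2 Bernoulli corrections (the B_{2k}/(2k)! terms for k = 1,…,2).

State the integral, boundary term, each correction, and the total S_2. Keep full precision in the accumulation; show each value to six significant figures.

S_2 ≈ 9.95131e+08

Integral: ∫_12^25 x^6 dx = 8.66812e+08.
½[f(12) + f(25)] = ½[2.98598e+06 + 2.44141e+08] = 1.23563e+08.
So far: 9.90375e+08.
k=1: B_{2}/(2)! × [f^{(1)}(25) − f^{(1)}(12)] = 1/12 × (5.85938e+07 − 1.49299e+06) = 4.75840e+06.
After k=1: 9.95134e+08.
k=2: B_{4}/(4)! × [f^{(3)}(25) − f^{(3)}(12)] = −1/720 × (1.87500e+06 − 207360) = -2316.17.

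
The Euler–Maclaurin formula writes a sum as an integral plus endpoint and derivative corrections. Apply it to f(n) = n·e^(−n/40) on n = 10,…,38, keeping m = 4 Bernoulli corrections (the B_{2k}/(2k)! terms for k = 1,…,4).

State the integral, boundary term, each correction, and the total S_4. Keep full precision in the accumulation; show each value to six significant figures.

Integral: ∫_10^38 x·e^(−x/40) dx = 350.970.
Boundary: ½(f(10) + f(38)) = ½(7.78801 + 14.6962) = 11.2421.
So far: 362.212.
Order-1 term: 1/12 · (0.0193371 − 0.584101) = -0.0470636.
Running total after k=1: 362.165.
Order-2 term: −1/720 · (0.000495512 − 0.00133856) = 1.17091e-06.
Running total after k=2: 362.165.
Order-3 term: 1/30240 · (6.11836e-07 − 1.44504e-06) = -2.75530e-11.
Running total after k=3: 362.165.
Order-4 term: −1/1209600 · (5.71236e-10 − 1.28342e-09) = 5.88780e-16.

S_4 ≈ 362.165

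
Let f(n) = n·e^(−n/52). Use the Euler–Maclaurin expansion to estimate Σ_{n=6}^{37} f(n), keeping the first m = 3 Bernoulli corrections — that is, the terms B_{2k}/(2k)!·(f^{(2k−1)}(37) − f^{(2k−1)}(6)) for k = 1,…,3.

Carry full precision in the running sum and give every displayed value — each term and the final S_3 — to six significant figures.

∫_6^37 x·e^(−x/52) dx evaluates to 415.495.
Endpoint term: (f(6) + f(37))/2 = (5.34614 + 18.1629)/2 = 11.7545.
Running total after boundary: 427.249.
k=1: B_{2}/(2)! × [f^{(1)}(37) − f^{(1)}(6)] = 1/12 × (0.141602 − 0.788213) = -0.0538842.
Running total after k=1: 427.196.
k=2: B_{4}/(4)! × [f^{(3)}(37) − f^{(3)}(6)] = −1/720 × (0.000415451 − 0.000950540) = 7.43179e-07.
Running total after k=2: 427.196.
k=3: B_{6}/(6)! × [f^{(5)}(37) − f^{(5)}(6)] = 1/30240 × (2.87919e-07 − 5.95259e-07) = -1.01634e-11.

S_3 ≈ 427.196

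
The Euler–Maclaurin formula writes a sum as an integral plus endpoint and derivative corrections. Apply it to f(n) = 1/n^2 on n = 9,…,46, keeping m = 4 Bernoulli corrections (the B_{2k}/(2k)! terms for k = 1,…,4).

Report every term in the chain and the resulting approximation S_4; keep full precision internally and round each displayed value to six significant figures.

∫_9^46 1/x^2 dx evaluates to 0.0893720.
Boundary: ½(f(9) + f(46)) = ½(0.0123457 + 0.000472590) = 0.00640913.
So far: 0.0957811.
Order-1 term: 1/12 · (-2.05474e-05 − (-0.00274348)) = 0.000226911.
Partial sum through k=1: 0.0960080.
Order-2 term: −1/720 · (-1.16526e-07 − (-0.000406442)) = -5.64341e-07.
Partial sum through k=2: 0.0960075.
Order-3 term: 1/30240 · (-1.65207e-09 − (-0.000150534)) = 4.97793e-09.
Partial sum through k=3: 0.0960075.
Order-4 term: −1/1209600 · (-4.37220e-11 − (-0.000104073)) = -8.60391e-11.

S_4 ≈ 0.0960075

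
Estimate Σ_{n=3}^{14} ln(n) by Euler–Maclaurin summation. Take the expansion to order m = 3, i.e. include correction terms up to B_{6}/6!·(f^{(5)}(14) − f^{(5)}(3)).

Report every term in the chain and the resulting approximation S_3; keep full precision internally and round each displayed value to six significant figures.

S_3 ≈ 24.4981

∫_3^14 ln(x) dx evaluates to 22.6510.
Boundary: ½(f(3) + f(14)) = ½(1.09861 + 2.63906) = 1.86883.
So far: 24.5198.
Order-1 term: 1/12 · (0.0714286 − 0.333333) = -0.0218254.
Partial sum through k=1: 24.4980.
Order-2 term: −1/720 · (0.000728863 − 0.0740741) = 0.000101868.
Partial sum through k=2: 24.4981.
Order-3 term: 1/30240 · (4.46243e-05 − 0.0987654) = -3.26458e-06.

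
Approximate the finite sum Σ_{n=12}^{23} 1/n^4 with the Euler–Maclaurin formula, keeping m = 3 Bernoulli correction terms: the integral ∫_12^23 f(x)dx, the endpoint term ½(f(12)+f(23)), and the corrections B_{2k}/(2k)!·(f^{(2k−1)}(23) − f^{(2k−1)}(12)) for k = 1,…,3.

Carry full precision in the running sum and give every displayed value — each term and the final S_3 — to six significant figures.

S_3 ≈ 0.000192687

∫_12^23 1/x^4 dx evaluates to 0.000165505.
Boundary: ½(f(12) + f(23)) = ½(4.82253e-05 + 3.57346e-06) = 2.58994e-05.
Integral + boundary = 0.000191404.
Correction k=1: B_{2}/2! · (f^{(1)}(23) − f^{(1)}(12)) = 1/12 · (-6.21471e-07 − (-1.60751e-05)) = 1.28780e-06.
After k=1: 0.000192692.
Correction k=2: B_{4}/4! · (f^{(3)}(23) − f^{(3)}(12)) = −1/720 · (-3.52441e-08 − (-3.34898e-06)) = -4.60241e-09.
After k=2: 0.000192687.
Correction k=3: B_{6}/6! · (f^{(5)}(23) − f^{(5)}(12)) = 1/30240 · (-3.73094e-09 − (-1.30238e-06)) = 4.29448e-11.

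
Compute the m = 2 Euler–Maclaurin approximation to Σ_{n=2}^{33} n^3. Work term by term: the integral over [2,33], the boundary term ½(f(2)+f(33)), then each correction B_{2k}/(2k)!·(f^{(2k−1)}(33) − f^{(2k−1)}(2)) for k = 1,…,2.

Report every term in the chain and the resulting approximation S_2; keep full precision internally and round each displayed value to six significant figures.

∫_2^33 x^3 dx evaluates to 296476.
½[f(2) + f(33)] = ½[8.00000 + 35937.0] = 17972.5.
So far: 314449.
Order-1 term: 1/12 · (3267.00 − 12.0000) = 271.250.
After k=1: 314720.
Order-2 term: −1/720 · (6.00000 − 6.00000) = 0.00000.

S_2 ≈ 314720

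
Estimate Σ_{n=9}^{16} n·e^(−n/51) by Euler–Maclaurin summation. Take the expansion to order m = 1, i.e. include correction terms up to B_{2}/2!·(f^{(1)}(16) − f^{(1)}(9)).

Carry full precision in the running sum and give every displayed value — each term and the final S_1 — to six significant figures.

S_1 ≈ 77.6969

∫_9^16 x·e^(−x/51) dx evaluates to 68.0949.
Endpoint term: (f(9) + f(16))/2 = (7.54401 + 11.6915)/2 = 9.61776.
Running total after boundary: 77.7126.
k=1: B_{2}/(2)! × [f^{(1)}(16) − f^{(1)}(9)] = 1/12 × (0.501474 − 0.690302) = -0.0157356.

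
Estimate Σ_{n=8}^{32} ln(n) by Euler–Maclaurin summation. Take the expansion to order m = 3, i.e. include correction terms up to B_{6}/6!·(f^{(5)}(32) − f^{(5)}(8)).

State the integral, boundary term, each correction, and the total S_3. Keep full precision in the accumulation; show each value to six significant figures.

S_3 ≈ 73.0328

The integral term ∫_8^32 ln(x) dx = 70.2680.
Boundary: ½(f(8) + f(32)) = ½(2.07944 + 3.46574) = 2.77259.
So far: 73.0406.
k=1: B_{2}/(2)! × [f^{(1)}(32) − f^{(1)}(8)] = 1/12 × (0.0312500 − 0.125000) = -0.00781250.
Partial sum through k=1: 73.0328.
k=2: B_{4}/(4)! × [f^{(3)}(32) − f^{(3)}(8)] = −1/720 × (6.10352e-05 − 0.00390625) = 5.34058e-06.
Partial sum through k=2: 73.0328.
k=3: B_{6}/(6)! × [f^{(5)}(32) − f^{(5)}(8)] = 1/30240 × (7.15256e-07 − 0.000732422) = -2.41966e-08.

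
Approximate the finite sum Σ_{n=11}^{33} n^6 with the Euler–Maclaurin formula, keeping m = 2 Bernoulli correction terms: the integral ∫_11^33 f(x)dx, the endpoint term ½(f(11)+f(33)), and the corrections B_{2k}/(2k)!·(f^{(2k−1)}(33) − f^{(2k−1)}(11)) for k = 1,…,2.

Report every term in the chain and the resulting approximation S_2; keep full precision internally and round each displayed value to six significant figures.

Integral: ∫_11^33 x^6 dx = 6.08557e+09.
½[f(11) + f(33)] = ½[1.77156e+06 + 1.29147e+09] = 6.46620e+08.
So far: 6.73218e+09.
Correction k=1: B_{2}/2! · (f^{(1)}(33) − f^{(1)}(11)) = 1/12 · (2.34812e+08 − 966306) = 1.94872e+07.
Running total after k=1: 6.75167e+09.
Correction k=2: B_{4}/4! · (f^{(3)}(33) − f^{(3)}(11)) = −1/720 · (4.31244e+06 − 159720) = -5767.67.

S_2 ≈ 6.75167e+09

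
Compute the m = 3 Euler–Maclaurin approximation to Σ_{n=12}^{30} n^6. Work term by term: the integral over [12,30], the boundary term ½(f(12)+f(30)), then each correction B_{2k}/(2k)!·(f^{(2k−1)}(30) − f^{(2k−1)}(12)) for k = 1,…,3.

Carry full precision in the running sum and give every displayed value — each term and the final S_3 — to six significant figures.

S_3 ≈ 3.49718e+09

The integral term ∫_12^30 x^6 dx = 3.11917e+09.
Boundary: ½(f(12) + f(30)) = ½(2.98598e+06 + 7.29000e+08) = 3.65993e+08.
Integral + boundary = 3.48516e+09.
k=1: B_{2}/(2)! × [f^{(1)}(30) − f^{(1)}(12)] = 1/12 × (1.45800e+08 − 1.49299e+06) = 1.20256e+07.
After k=1: 3.49719e+09.
k=2: B_{4}/(4)! × [f^{(3)}(30) − f^{(3)}(12)] = −1/720 × (3.24000e+06 − 207360) = -4212.00.
After k=2: 3.49718e+09.
k=3: B_{6}/(6)! × [f^{(5)}(30) − f^{(5)}(12)] = 1/30240 × (21600.0 − 8640.00) = 0.428571.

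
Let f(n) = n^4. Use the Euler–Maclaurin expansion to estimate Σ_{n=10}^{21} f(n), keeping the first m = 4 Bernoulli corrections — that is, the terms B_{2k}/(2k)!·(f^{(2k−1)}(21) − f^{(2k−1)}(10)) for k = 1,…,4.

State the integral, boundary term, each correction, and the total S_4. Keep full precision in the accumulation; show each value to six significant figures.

S_4 ≈ 901814

Integral: ∫_10^21 x^4 dx = 796820.
½[f(10) + f(21)] = ½[10000.0 + 194481] = 102240.
Running total after boundary: 899061.
Order-1 term: 1/12 · (37044.0 − 4000.00) = 2753.67.
After k=1: 901814.
Order-2 term: −1/720 · (504.000 − 240.000) = -0.366667.
After k=2: 901814.
Order-3 term: 1/30240 · (0.00000 − 0.00000) = 0.00000.
After k=3: 901814.
Order-4 term: −1/1209600 · (0.00000 − 0.00000) = 0.00000.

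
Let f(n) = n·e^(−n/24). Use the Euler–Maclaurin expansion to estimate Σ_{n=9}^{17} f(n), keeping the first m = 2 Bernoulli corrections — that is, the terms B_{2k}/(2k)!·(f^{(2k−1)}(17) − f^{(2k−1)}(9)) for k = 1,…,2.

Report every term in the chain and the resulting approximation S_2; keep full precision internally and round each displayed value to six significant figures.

∫_9^17 x·e^(−x/24) dx evaluates to 59.7482.
Boundary: ½(f(9) + f(17)) = ½(6.18560 + 8.37189) = 7.27875.
So far: 67.0270.
Order-1 term: 1/12 · (0.143635 − 0.429556) = -0.0238267.
Running total after k=1: 67.0032.
Order-2 term: −1/720 · (0.00195931 − 0.00313218) = 1.62898e-06.

S_2 ≈ 67.0032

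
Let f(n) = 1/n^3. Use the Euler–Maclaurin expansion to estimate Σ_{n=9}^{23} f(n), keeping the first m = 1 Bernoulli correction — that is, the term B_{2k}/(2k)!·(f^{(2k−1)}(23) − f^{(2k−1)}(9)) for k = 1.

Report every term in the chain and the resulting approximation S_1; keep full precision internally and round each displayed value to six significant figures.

S_1 ≈ 0.00599184

Integral: ∫_9^23 1/x^3 dx = 0.00522766.
Endpoint term: (f(9) + f(23))/2 = (0.00137174 + 8.21895e-05)/2 = 0.000726966.
Running total after boundary: 0.00595463.
Order-1 term: 1/12 · (-1.07204e-05 − (-0.000457247)) = 3.72106e-05.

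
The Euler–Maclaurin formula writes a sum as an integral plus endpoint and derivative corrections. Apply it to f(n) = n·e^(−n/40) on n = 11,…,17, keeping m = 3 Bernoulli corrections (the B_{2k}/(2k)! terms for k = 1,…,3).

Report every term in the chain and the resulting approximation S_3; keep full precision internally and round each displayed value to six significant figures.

S_3 ≈ 68.6521

Integral: ∫_11^17 x·e^(−x/40) dx = 58.9320.
Boundary: ½(f(11) + f(17)) = ½(8.35529 + 11.1141) = 9.73469.
Running total after boundary: 68.6667.
Correction k=1: B_{2}/2! · (f^{(1)}(17) − f^{(1)}(11)) = 1/12 · (0.375918 − 0.550690) = -0.0145643.
After k=1: 68.6521.
Correction k=2: B_{4}/4! · (f^{(3)}(17) − f^{(3)}(11)) = −1/720 · (0.00105216 − 0.00129365) = 3.35397e-07.
After k=2: 68.6521.
Correction k=3: B_{6}/6! · (f^{(5)}(17) − f^{(5)}(11)) = 1/30240 · (1.16836e-06 − 1.40194e-06) = -7.72442e-12.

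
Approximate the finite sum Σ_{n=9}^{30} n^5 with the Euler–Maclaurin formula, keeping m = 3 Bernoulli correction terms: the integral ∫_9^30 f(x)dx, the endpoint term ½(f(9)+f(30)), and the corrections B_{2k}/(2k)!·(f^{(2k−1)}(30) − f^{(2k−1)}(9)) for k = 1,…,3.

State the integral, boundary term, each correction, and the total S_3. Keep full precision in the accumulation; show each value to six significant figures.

∫_9^30 x^5 dx evaluates to 1.21411e+08.
Endpoint term: (f(9) + f(30))/2 = (59049.0 + 2.43000e+07)/2 = 1.21795e+07.
Integral + boundary = 1.33591e+08.
k=1: B_{2}/(2)! × [f^{(1)}(30) − f^{(1)}(9)] = 1/12 × (4.05000e+06 − 32805.0) = 334766.
Running total after k=1: 1.33926e+08.
k=2: B_{4}/(4)! × [f^{(3)}(30) − f^{(3)}(9)] = −1/720 × (54000.0 − 4860.00) = -68.2500.
Running total after k=2: 1.33926e+08.
k=3: B_{6}/(6)! × [f^{(5)}(30) − f^{(5)}(9)] = 1/30240 × (120.000 − 120.000) = 0.00000.

S_3 ≈ 1.33926e+08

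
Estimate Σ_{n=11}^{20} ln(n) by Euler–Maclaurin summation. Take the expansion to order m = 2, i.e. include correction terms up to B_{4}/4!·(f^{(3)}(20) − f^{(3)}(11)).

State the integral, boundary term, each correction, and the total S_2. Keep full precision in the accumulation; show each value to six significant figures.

S_2 ≈ 27.2312

The integral term ∫_11^20 ln(x) dx = 24.5378.
½[f(11) + f(20)] = ½[2.39790 + 2.99573] = 2.69681.
Integral + boundary = 27.2346.
Order-1 term: 1/12 · (0.0500000 − 0.0909091) = -0.00340909.
After k=1: 27.2312.
Order-2 term: −1/720 · (0.000250000 − 0.00150263) = 1.73976e-06.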